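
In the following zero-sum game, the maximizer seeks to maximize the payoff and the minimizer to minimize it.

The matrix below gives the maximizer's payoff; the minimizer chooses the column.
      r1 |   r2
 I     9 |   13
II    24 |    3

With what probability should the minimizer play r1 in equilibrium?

2/5

Row minima are 9 and 3, so the maximizer's maximin is 9; column maxima are 24 and 13, so the minimizer's minimax is 13. These differ, so the equilibrium is in mixed strategies.
Let the minimizer play r1 with probability q. The maximizer is indifferent when 9q + 13(1−q) = 24q + 3(1−q), giving q = 2/5.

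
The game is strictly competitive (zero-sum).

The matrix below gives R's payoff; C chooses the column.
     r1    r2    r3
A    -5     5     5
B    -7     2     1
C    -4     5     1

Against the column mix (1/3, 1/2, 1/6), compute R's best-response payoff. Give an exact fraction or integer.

A: (-5)·(1/3) + (5)·(1/2) + (5)·(1/6) = 5/3.
B: (-7)·(1/3) + (2)·(1/2) + (1)·(1/6) = -7/6.
C: (-4)·(1/3) + (5)·(1/2) + (1)·(1/6) = 4/3.
The best pure response is A with expected payoff 5/3.

5/3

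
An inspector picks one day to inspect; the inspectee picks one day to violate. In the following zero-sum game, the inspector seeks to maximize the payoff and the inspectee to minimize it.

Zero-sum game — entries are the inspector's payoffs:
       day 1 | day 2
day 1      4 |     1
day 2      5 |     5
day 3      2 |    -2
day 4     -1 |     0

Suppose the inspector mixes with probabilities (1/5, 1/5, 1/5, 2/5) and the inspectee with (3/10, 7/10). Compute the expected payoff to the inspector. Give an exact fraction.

Against (3/10, 7/10), each row's expected payoff is day 1: 19/10; day 2: 5; day 3: -4/5; day 4: -3/10.
Taking the (1/5, 1/5, 1/5, 2/5)-weighted average: (1/5)·(19/10) + (1/5)·(5) + (1/5)·(-4/5) + (2/5)·(-3/10) = 11/10.

11/10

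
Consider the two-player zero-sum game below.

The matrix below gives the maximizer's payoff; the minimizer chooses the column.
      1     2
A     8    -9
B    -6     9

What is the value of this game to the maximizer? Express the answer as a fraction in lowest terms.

Row minima are -9 and -6, so the maximizer's maximin is -6; column maxima are 8 and 9, so the minimizer's minimax is 8. These differ, so the equilibrium is in mixed strategies.
Let the maximizer play A with probability p. The minimizer is indifferent when 8p − 6(1−p) = −9p + 9(1−p), giving p = 15/32.
Let the minimizer play 1 with probability q. The maximizer is indifferent when 8q − 9(1−q) = −6q + 9(1−q), giving q = 9/16.
The value is 8·(9/16) + (-9)·(7/16) = 9/16.

9/16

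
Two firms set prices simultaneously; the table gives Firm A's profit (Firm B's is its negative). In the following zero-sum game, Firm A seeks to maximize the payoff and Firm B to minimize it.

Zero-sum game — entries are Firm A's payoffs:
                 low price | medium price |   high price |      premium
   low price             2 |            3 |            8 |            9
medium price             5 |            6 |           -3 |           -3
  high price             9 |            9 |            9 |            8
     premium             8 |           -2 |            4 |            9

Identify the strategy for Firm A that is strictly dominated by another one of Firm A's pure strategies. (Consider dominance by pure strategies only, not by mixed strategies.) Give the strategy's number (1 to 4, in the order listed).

Compare medium price with high price: 9 > 5, 9 > 6, 9 > -3, 8 > -3.
So high price strictly dominates medium price for Firm A; medium price is strictly dominated.

2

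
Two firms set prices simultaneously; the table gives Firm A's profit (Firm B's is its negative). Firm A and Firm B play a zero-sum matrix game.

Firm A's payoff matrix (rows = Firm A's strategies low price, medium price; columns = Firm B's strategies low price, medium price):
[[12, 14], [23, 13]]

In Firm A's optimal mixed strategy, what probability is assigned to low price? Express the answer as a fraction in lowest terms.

Row minima are 12 and 13, so Firm A's maximin is 13; column maxima are 23 and 14, so Firm B's minimax is 14. These differ, so the equilibrium is in mixed strategies.
Let Firm A play low price with probability p. Firm B is indifferent when 12p + 23(1−p) = 14p + 13(1−p), giving p = 5/6.

5/6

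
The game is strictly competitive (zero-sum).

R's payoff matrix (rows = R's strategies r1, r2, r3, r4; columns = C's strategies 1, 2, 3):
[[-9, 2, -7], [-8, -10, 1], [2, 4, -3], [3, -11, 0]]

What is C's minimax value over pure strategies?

The worst case (largest entry) in each column is 1: 3, 2: 4, 3: 1.
The best (smallest) of these is 1.

1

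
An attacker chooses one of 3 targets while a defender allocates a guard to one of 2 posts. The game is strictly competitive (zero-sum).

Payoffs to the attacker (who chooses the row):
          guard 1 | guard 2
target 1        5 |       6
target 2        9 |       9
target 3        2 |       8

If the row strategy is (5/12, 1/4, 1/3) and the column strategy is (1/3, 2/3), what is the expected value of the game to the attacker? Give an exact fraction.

119/18

Against (1/3, 2/3), each row's expected payoff is target 1: 17/3; target 2: 9; target 3: 6.
Taking the (5/12, 1/4, 1/3)-weighted average: (5/12)·(17/3) + (1/4)·(9) + (1/3)·(6) = 119/18.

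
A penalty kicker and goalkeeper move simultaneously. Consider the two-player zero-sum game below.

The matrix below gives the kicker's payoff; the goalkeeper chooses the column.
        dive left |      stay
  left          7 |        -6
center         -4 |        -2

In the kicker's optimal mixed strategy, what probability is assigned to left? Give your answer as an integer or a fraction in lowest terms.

Row minima are -6 and -4, so the kicker's maximin is -4; column maxima are 7 and -2, so the goalkeeper's minimax is -2. These differ, so the equilibrium is in mixed strategies.
Let the kicker play left with probability p. The goalkeeper is indifferent when 7p − 4(1−p) = −6p − 2(1−p), giving p = 2/15.

2/15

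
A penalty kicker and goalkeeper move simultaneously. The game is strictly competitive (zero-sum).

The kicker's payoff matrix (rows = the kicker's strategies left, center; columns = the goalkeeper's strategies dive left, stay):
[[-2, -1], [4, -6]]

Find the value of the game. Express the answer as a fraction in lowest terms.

Row minima are -2 and -6, so the kicker's maximin is -2; column maxima are 4 and -1, so the goalkeeper's minimax is -1. These differ, so the equilibrium is in mixed strategies.
Let the kicker play left with probability p. The goalkeeper is indifferent when −2p + 4(1−p) = −p − 6(1−p), giving p = 10/11.
Let the goalkeeper play dive left with probability q. The kicker is indifferent when −2q − (1−q) = 4q − 6(1−q), giving q = 5/11.
The value is -2·(5/11) + (-1)·(6/11) = -16/11.

-16/11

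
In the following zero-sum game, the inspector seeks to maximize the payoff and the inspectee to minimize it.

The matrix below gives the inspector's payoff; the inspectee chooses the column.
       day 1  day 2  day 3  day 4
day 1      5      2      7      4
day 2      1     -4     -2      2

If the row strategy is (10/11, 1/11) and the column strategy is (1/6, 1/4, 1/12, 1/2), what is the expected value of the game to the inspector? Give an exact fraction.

Against (1/6, 1/4, 1/12, 1/2), each row's expected payoff is day 1: 47/12; day 2: 0.
Taking the (10/11, 1/11)-weighted average: (10/11)·(47/12) + (1/11)·(0) = 235/66.

235/66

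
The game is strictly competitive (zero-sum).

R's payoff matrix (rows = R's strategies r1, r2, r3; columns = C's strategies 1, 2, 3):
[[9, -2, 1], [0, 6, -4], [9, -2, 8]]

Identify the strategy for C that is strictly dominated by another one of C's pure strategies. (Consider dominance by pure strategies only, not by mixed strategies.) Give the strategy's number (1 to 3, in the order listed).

C prefers columns that give R less. Compare 1 with 3: 1 < 9, -4 < 0, 8 < 9.
So 3 strictly dominates 1 for C; 1 is strictly dominated.

1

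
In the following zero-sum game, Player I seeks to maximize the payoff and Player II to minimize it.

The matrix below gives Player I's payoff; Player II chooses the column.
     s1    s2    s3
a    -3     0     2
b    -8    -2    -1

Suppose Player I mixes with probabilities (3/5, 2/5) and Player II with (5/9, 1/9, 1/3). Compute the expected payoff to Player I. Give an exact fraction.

Against (5/9, 1/9, 1/3), each row's expected payoff is a: -1; b: -5.
Taking the (3/5, 2/5)-weighted average: (3/5)·(-1) + (2/5)·(-5) = -13/5.

-13/5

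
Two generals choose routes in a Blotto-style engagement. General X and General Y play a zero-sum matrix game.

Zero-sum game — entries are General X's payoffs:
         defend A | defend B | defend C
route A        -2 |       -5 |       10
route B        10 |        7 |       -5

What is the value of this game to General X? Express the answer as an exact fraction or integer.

5/3

Column defend A is strictly dominated by defend B for General Y (it gives General X more in every row).
The remaining 2×2 game on (route A, route B) × (defend B, defend C) has no saddle point. Let General X play route A with probability p; indifference gives −5p + 7(1−p) = 10p − 5(1−p), so p = 4/9.
Similarly General Y's optimal q on defend B is 5/9, and the value is -5·(5/9) + (10)·(4/9) = 5/3.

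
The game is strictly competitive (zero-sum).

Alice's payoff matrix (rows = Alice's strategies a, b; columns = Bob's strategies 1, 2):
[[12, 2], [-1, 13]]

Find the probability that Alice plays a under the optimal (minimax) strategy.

Row minima are 2 and -1, so Alice's maximin is 2; column maxima are 12 and 13, so Bob's minimax is 12. These differ, so the equilibrium is in mixed strategies.
Let Alice play a with probability p. Bob is indifferent when 12p − (1−p) = 2p + 13(1−p), giving p = 7/12.

7/12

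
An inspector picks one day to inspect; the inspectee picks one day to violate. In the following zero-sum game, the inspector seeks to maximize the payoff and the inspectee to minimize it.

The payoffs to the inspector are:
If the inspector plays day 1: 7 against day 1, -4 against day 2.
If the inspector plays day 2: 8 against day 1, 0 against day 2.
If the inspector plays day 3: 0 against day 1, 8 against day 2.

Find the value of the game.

Row day 1 is strictly dominated by row day 2, so the inspector never plays it.
The remaining 2×2 game on (day 2, day 3) × (day 1, day 2) has no saddle point. Let the inspector play day 2 with probability p; indifference gives 8p = 8(1−p), so p = 1/2.
Similarly the inspectee's optimal q on day 1 is 1/2, and the value is 8·(1/2) + (0)·(1/2) = 4.

4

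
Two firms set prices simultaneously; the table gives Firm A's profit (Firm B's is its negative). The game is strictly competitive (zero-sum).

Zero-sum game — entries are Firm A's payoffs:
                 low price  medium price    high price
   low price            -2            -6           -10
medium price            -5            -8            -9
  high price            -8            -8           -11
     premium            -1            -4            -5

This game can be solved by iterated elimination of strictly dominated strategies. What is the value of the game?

Column low price is strictly dominated by high price for Firm B (-10<-2, -9<-5, -11<-8, -5<-1); eliminate low price.
Row medium price is strictly dominated by row premium (-4>-8, -5>-9); eliminate medium price.
Column medium price is strictly dominated by high price for Firm B (-10<-6, -11<-8, -5<-4); eliminate medium price.
Row low price is strictly dominated by row premium (-5>-10); eliminate low price.
Row high price is strictly dominated by row premium (-5>-11); eliminate high price.
Only (premium, high price) remains, with payoff -5.

-5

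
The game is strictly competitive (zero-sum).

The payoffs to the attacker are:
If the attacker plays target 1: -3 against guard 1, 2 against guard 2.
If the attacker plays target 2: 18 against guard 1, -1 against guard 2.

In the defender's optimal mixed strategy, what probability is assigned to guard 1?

Row minima are -3 and -1, so the attacker's maximin is -1; column maxima are 18 and 2, so the defender's minimax is 2. These differ, so the equilibrium is in mixed strategies.
Let the defender play guard 1 with probability q. The attacker is indifferent when −3q + 2(1−q) = 18q − (1−q), giving q = 1/8.

1/8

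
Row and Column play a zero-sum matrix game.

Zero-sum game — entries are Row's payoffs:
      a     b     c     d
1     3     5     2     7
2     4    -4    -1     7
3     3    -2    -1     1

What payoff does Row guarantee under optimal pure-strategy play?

Row minima: 2, -4, -2 → Row's maximin is 2.
Column maxima: 4, 5, 2, 7 → Column's minimax is 2.
They coincide at (1, c), so the value is 2.

2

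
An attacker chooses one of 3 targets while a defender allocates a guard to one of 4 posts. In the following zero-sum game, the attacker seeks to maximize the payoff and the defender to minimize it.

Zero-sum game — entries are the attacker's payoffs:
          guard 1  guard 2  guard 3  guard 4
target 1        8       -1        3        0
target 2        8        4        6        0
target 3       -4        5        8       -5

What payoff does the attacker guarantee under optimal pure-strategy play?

Row minima: -1, 0, -5 → the attacker's maximin is 0.
Column maxima: 8, 5, 8, 0 → the defender's minimax is 0.
They coincide at (target 2, guard 4), so the value is 0.

0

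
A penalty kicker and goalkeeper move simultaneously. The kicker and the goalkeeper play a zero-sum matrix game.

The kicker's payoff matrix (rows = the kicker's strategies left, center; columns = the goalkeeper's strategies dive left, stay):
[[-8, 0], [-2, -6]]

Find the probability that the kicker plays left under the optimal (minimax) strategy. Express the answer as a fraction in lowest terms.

Row minima are -8 and -6, so the kicker's maximin is -6; column maxima are -2 and 0, so the goalkeeper's minimax is -2. These differ, so the equilibrium is in mixed strategies.
Let the kicker play left with probability p. The goalkeeper is indifferent when −8p − 2(1−p) = −6(1−p), giving p = 1/3.

1/3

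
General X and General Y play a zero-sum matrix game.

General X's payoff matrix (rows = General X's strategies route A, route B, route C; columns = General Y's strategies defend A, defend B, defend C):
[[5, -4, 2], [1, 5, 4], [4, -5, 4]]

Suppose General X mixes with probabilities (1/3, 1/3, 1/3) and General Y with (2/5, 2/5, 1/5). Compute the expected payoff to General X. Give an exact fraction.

Against (2/5, 2/5, 1/5), each row's expected payoff is route A: 4/5; route B: 16/5; route C: 2/5.
Taking the (1/3, 1/3, 1/3)-weighted average: (1/3)·(4/5) + (1/3)·(16/5) + (1/3)·(2/5) = 22/15.

22/15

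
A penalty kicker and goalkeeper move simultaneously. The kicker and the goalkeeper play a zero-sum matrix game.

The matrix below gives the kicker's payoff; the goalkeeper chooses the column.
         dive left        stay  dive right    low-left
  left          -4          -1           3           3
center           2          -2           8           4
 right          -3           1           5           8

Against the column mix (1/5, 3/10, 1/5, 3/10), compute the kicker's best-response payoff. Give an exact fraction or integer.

31/10

left: (-4)·(1/5) + (-1)·(3/10) + (3)·(1/5) + (3)·(3/10) = 2/5.
center: (2)·(1/5) + (-2)·(3/10) + (8)·(1/5) + (4)·(3/10) = 13/5.
right: (-3)·(1/5) + (1)·(3/10) + (5)·(1/5) + (8)·(3/10) = 31/10.
The best pure response is right with expected payoff 31/10.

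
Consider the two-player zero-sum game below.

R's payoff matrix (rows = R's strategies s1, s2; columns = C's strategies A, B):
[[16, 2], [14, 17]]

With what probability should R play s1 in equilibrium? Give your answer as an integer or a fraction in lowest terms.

Row minima are 2 and 14, so R's maximin is 14; column maxima are 16 and 17, so C's minimax is 16. These differ, so the equilibrium is in mixed strategies.
Let R play s1 with probability p. C is indifferent when 16p + 14(1−p) = 2p + 17(1−p), giving p = 3/17.

3/17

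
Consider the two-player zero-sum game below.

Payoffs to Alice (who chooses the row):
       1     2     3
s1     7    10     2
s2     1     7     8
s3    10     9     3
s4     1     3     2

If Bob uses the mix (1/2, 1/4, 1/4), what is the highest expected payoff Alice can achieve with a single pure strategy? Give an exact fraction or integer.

8

s1: (7)·(1/2) + (10)·(1/4) + (2)·(1/4) = 13/2.
s2: (1)·(1/2) + (7)·(1/4) + (8)·(1/4) = 17/4.
s3: (10)·(1/2) + (9)·(1/4) + (3)·(1/4) = 8.
s4: (1)·(1/2) + (3)·(1/4) + (2)·(1/4) = 7/4.
The best pure response is s3 with expected payoff 8.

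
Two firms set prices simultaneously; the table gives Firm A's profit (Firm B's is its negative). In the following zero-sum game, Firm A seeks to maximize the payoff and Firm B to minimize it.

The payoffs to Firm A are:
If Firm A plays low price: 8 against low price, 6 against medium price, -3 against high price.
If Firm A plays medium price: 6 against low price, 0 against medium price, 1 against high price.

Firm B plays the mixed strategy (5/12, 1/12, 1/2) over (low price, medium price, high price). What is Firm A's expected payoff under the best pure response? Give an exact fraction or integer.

3

low price: (8)·(5/12) + (6)·(1/12) + (-3)·(1/2) = 7/3.
medium price: (6)·(5/12) + (0)·(1/12) + (1)·(1/2) = 3.
The best pure response is medium price with expected payoff 3.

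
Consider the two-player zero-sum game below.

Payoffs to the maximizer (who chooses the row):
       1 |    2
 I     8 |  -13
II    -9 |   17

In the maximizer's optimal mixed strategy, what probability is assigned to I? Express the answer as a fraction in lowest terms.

26/47

Row minima are -13 and -9, so the maximizer's maximin is -9; column maxima are 8 and 17, so the minimizer's minimax is 8. These differ, so the equilibrium is in mixed strategies.
Let the maximizer play I with probability p. The minimizer is indifferent when 8p − 9(1−p) = −13p + 17(1−p), giving p = 26/47.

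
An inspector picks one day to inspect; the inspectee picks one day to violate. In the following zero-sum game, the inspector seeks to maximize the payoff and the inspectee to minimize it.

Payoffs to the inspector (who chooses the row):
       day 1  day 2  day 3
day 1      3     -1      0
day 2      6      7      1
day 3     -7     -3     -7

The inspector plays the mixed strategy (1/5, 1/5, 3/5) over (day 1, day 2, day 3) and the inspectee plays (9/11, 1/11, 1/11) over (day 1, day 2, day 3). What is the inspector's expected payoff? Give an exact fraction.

-131/55

Against (9/11, 1/11, 1/11), each row's expected payoff is day 1: 26/11; day 2: 62/11; day 3: -73/11.
Taking the (1/5, 1/5, 3/5)-weighted average: (1/5)·(26/11) + (1/5)·(62/11) + (3/5)·(-73/11) = -131/55.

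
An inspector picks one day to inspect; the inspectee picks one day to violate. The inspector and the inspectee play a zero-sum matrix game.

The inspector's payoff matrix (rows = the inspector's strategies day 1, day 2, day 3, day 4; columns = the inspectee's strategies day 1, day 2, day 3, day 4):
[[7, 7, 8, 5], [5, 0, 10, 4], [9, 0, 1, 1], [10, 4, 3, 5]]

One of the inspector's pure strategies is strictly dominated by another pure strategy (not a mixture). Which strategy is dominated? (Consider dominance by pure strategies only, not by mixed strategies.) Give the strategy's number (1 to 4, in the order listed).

Compare day 3 with day 4: 10 > 9, 4 > 0, 3 > 1, 5 > 1.
So day 4 strictly dominates day 3 for the inspector; day 3 is strictly dominated.

3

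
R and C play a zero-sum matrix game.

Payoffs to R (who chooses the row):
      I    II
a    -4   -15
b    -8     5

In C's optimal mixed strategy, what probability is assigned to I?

Row minima are -15 and -8, so R's maximin is -8; column maxima are -4 and 5, so C's minimax is -4. These differ, so the equilibrium is in mixed strategies.
Let C play I with probability q. R is indifferent when −4q − 15(1−q) = −8q + 5(1−q), giving q = 5/6.

5/6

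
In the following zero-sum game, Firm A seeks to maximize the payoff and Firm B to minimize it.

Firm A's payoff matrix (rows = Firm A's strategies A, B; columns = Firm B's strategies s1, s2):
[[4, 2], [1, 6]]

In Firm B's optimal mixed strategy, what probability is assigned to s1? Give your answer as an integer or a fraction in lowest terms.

Row minima are 2 and 1, so Firm A's maximin is 2; column maxima are 4 and 6, so Firm B's minimax is 4. These differ, so the equilibrium is in mixed strategies.
Let Firm B play s1 with probability q. Firm A is indifferent when 4q + 2(1−q) = q + 6(1−q), giving q = 4/7.

4/7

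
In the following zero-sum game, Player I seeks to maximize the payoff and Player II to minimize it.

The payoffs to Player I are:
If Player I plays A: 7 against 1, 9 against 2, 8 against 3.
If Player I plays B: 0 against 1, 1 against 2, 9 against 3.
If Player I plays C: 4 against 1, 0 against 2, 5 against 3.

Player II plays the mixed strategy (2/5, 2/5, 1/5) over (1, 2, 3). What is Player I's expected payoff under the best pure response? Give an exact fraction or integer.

A: (7)·(2/5) + (9)·(2/5) + (8)·(1/5) = 8.
B: (0)·(2/5) + (1)·(2/5) + (9)·(1/5) = 11/5.
C: (4)·(2/5) + (0)·(2/5) + (5)·(1/5) = 13/5.
The best pure response is A with expected payoff 8.

8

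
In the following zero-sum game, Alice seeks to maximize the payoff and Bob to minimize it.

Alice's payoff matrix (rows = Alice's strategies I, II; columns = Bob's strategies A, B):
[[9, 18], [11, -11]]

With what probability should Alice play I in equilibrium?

22/31

Row minima are 9 and -11, so Alice's maximin is 9; column maxima are 11 and 18, so Bob's minimax is 11. These differ, so the equilibrium is in mixed strategies.
Let Alice play I with probability p. Bob is indifferent when 9p + 11(1−p) = 18p − 11(1−p), giving p = 22/31.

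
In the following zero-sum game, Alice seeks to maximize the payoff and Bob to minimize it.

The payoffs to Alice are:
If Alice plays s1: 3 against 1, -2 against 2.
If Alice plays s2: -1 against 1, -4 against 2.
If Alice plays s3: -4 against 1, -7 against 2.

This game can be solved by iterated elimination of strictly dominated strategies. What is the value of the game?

Row s2 is strictly dominated by row s1 (3>-1, -2>-4); eliminate s2.
Column 1 is strictly dominated by 2 for Bob (-2<3, -7<-4); eliminate 1.
Row s3 is strictly dominated by row s1 (-2>-7); eliminate s3.
Only (s1, 2) remains, with payoff -2.

-2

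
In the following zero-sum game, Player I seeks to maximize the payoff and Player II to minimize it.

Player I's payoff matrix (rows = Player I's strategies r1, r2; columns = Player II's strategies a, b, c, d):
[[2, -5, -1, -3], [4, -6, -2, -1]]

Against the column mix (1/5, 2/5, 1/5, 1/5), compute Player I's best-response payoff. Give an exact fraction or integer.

r1: (2)·(1/5) + (-5)·(2/5) + (-1)·(1/5) + (-3)·(1/5) = -12/5.
r2: (4)·(1/5) + (-6)·(2/5) + (-2)·(1/5) + (-1)·(1/5) = -11/5.
The best pure response is r2 with expected payoff -11/5.

-11/5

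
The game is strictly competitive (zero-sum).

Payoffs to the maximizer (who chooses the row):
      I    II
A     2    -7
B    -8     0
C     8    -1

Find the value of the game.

Row A is strictly dominated by row C, so the maximizer never plays it.
The remaining 2×2 game on (B, C) × (I, II) has no saddle point. Let the maximizer play B with probability p; indifference gives −8p + 8(1−p) = −(1−p), so p = 9/17.
Similarly the minimizer's optimal q on I is 1/17, and the value is -8·(1/17) + (0)·(16/17) = -8/17.

-8/17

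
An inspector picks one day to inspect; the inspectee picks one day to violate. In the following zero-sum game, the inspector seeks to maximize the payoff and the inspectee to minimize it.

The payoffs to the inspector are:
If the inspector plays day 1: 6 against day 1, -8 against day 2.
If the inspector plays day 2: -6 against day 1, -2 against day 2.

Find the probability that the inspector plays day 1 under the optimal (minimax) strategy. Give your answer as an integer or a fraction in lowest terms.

Row minima are -8 and -6, so the inspector's maximin is -6; column maxima are 6 and -2, so the inspectee's minimax is -2. These differ, so the equilibrium is in mixed strategies.
Let the inspector play day 1 with probability p. The inspectee is indifferent when 6p − 6(1−p) = −8p − 2(1−p), giving p = 2/9.

2/9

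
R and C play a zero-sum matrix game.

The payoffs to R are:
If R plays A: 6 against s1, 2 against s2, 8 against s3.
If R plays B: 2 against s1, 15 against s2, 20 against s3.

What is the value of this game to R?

86/17

Column s3 is strictly dominated by s2 for C (it gives R more in every row).
The remaining 2×2 game on (A, B) × (s1, s2) has no saddle point. Let R play A with probability p; indifference gives 6p + 2(1−p) = 2p + 15(1−p), so p = 13/17.
Similarly C's optimal q on s1 is 13/17, and the value is 6·(13/17) + (2)·(4/17) = 86/17.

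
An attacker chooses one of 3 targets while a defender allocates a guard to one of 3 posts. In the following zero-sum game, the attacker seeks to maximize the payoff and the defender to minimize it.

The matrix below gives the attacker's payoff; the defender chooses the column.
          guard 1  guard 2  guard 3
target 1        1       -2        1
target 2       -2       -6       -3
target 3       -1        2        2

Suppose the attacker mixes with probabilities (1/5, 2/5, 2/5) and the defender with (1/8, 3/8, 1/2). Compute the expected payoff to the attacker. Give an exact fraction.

-39/40

Against (1/8, 3/8, 1/2), each row's expected payoff is target 1: -1/8; target 2: -4; target 3: 13/8.
Taking the (1/5, 2/5, 2/5)-weighted average: (1/5)·(-1/8) + (2/5)·(-4) + (2/5)·(13/8) = -39/40.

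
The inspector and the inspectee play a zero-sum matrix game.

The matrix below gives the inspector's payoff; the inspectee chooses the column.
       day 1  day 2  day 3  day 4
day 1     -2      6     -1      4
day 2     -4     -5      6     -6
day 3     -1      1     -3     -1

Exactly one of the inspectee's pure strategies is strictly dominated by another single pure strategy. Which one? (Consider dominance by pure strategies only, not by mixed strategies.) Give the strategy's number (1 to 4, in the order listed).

2

The inspectee prefers columns that give the inspector less. Compare day 2 with day 4: 4 < 6, -6 < -5, -1 < 1.
So day 4 strictly dominates day 2 for the inspectee; day 2 is strictly dominated.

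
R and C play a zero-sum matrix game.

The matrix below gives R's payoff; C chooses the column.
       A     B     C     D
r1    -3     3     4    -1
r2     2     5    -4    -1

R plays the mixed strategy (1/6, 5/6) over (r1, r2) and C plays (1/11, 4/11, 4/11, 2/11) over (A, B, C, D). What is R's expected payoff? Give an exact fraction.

43/66

Against (1/11, 4/11, 4/11, 2/11), each row's expected payoff is r1: 23/11; r2: 4/11.
Taking the (1/6, 5/6)-weighted average: (1/6)·(23/11) + (5/6)·(4/11) = 43/66.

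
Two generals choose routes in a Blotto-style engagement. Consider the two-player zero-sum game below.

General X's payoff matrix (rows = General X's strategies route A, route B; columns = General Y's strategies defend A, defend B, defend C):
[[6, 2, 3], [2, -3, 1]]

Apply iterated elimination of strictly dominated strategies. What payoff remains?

Column defend A is strictly dominated by defend B for General Y (2<6, -3<2); eliminate defend A.
Column defend C is strictly dominated by defend B for General Y (2<3, -3<1); eliminate defend C.
Row route B is strictly dominated by row route A (2>-3); eliminate route B.
Only (route A, defend B) remains, with payoff 2.

2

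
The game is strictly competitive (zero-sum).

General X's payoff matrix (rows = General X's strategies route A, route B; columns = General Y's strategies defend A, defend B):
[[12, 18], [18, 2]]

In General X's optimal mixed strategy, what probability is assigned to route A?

Row minima are 12 and 2, so General X's maximin is 12; column maxima are 18 and 18, so General Y's minimax is 18. These differ, so the equilibrium is in mixed strategies.
Let General X play route A with probability p. General Y is indifferent when 12p + 18(1−p) = 18p + 2(1−p), giving p = 8/11.

8/11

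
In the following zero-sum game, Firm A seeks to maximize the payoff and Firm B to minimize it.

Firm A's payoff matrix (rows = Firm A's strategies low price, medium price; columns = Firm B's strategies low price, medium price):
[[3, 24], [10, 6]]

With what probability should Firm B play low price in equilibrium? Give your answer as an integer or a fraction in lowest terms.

Row minima are 3 and 6, so Firm A's maximin is 6; column maxima are 10 and 24, so Firm B's minimax is 10. These differ, so the equilibrium is in mixed strategies.
Let Firm B play low price with probability q. Firm A is indifferent when 3q + 24(1−q) = 10q + 6(1−q), giving q = 18/25.

18/25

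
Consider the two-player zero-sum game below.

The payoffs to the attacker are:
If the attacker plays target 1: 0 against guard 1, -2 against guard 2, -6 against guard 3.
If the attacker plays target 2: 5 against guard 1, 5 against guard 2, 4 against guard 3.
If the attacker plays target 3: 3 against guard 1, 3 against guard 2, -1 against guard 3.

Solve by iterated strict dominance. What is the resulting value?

4

Column guard 1 is strictly dominated by guard 3 for the defender (-6<0, 4<5, -1<3); eliminate guard 1.
Row target 3 is strictly dominated by row target 2 (5>3, 4>-1); eliminate target 3.
Column guard 2 is strictly dominated by guard 3 for the defender (-6<-2, 4<5); eliminate guard 2.
Row target 1 is strictly dominated by row target 2 (4>-6); eliminate target 1.
Only (target 2, guard 3) remains, with payoff 4.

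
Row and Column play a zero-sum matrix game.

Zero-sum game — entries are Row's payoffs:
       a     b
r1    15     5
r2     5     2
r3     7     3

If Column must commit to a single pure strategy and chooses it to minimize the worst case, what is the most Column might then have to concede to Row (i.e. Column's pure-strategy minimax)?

The worst case (largest entry) in each column is a: 15, b: 5.
The best (smallest) of these is 5.

5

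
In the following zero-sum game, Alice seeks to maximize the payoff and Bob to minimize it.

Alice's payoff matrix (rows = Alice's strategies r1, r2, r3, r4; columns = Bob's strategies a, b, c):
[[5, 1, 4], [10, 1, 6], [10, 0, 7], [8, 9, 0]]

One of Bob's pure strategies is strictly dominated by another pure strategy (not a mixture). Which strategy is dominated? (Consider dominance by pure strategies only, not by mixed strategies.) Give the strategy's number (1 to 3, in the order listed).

1

Bob prefers columns that give Alice less. Compare a with c: 4 < 5, 6 < 10, 7 < 10, 0 < 8.
So c strictly dominates a for Bob; a is strictly dominated.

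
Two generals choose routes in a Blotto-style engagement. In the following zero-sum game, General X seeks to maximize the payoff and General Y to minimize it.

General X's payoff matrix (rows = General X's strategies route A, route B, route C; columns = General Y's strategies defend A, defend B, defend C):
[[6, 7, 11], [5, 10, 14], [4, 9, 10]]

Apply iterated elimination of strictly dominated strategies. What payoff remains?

6

Row route C is strictly dominated by row route B (5>4, 10>9, 14>10); eliminate route C.
Column defend C is strictly dominated by defend A for General Y (6<11, 5<14); eliminate defend C.
Column defend B is strictly dominated by defend A for General Y (6<7, 5<10); eliminate defend B.
Row route B is strictly dominated by row route A (6>5); eliminate route B.
Only (route A, defend A) remains, with payoff 6.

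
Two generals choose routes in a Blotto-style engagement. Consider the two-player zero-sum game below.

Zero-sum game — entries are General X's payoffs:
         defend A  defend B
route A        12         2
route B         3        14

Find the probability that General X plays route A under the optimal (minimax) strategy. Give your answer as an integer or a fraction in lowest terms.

Row minima are 2 and 3, so General X's maximin is 3; column maxima are 12 and 14, so General Y's minimax is 12. These differ, so the equilibrium is in mixed strategies.
Let General X play route A with probability p. General Y is indifferent when 12p + 3(1−p) = 2p + 14(1−p), giving p = 11/21.

11/21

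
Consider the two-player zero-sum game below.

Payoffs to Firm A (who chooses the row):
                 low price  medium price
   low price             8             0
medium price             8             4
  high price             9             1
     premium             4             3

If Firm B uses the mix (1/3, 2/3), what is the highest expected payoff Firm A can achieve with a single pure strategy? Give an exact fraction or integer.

low price: (8)·(1/3) + (0)·(2/3) = 8/3.
medium price: (8)·(1/3) + (4)·(2/3) = 16/3.
high price: (9)·(1/3) + (1)·(2/3) = 11/3.
premium: (4)·(1/3) + (3)·(2/3) = 10/3.
The best pure response is medium price with expected payoff 16/3.

16/3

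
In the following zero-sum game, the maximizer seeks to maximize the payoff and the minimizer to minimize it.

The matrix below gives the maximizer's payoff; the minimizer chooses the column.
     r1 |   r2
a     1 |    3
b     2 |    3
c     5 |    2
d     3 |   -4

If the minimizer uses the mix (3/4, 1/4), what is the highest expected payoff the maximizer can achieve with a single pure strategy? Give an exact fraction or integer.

a: (1)·(3/4) + (3)·(1/4) = 3/2.
b: (2)·(3/4) + (3)·(1/4) = 9/4.
c: (5)·(3/4) + (2)·(1/4) = 17/4.
d: (3)·(3/4) + (-4)·(1/4) = 5/4.
The best pure response is c with expected payoff 17/4.

17/4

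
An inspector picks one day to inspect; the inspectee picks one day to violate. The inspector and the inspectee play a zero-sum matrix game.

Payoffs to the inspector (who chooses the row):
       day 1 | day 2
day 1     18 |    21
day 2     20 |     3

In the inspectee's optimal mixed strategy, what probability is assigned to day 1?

9/10

Row minima are 18 and 3, so the inspector's maximin is 18; column maxima are 20 and 21, so the inspectee's minimax is 20. These differ, so the equilibrium is in mixed strategies.
Let the inspectee play day 1 with probability q. The inspector is indifferent when 18q + 21(1−q) = 20q + 3(1−q), giving q = 9/10.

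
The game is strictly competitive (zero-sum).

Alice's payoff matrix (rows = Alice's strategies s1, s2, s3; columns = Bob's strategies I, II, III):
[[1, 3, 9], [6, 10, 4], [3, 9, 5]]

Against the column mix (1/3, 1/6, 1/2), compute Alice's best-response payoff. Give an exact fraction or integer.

17/3

s1: (1)·(1/3) + (3)·(1/6) + (9)·(1/2) = 16/3.
s2: (6)·(1/3) + (10)·(1/6) + (4)·(1/2) = 17/3.
s3: (3)·(1/3) + (9)·(1/6) + (5)·(1/2) = 5.
The best pure response is s2 with expected payoff 17/3.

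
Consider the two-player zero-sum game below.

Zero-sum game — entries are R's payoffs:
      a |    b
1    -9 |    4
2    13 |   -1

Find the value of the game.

43/27

Row minima are -9 and -1, so R's maximin is -1; column maxima are 13 and 4, so C's minimax is 4. These differ, so the equilibrium is in mixed strategies.
Let R play 1 with probability p. C is indifferent when −9p + 13(1−p) = 4p − (1−p), giving p = 14/27.
Let C play a with probability q. R is indifferent when −9q + 4(1−q) = 13q − (1−q), giving q = 5/27.
The value is -9·(5/27) + (4)·(22/27) = 43/27.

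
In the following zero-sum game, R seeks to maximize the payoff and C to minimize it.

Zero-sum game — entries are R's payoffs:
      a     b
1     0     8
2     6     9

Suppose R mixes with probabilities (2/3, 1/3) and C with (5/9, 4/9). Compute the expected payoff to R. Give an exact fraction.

130/27

Against (5/9, 4/9), each row's expected payoff is 1: 32/9; 2: 22/3.
Taking the (2/3, 1/3)-weighted average: (2/3)·(32/9) + (1/3)·(22/3) = 130/27.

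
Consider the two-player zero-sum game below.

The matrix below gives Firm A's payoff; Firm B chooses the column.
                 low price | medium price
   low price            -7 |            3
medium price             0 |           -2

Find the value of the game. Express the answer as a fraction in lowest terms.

Row minima are -7 and -2, so Firm A's maximin is -2; column maxima are 0 and 3, so Firm B's minimax is 0. These differ, so the equilibrium is in mixed strategies.
Let Firm A play low price with probability p. Firm B is indifferent when −7p = 3p − 2(1−p), giving p = 1/6.
Let Firm B play low price with probability q. Firm A is indifferent when −7q + 3(1−q) = −2(1−q), giving q = 5/12.
The value is -7·(5/12) + (3)·(7/12) = -7/6.

-7/6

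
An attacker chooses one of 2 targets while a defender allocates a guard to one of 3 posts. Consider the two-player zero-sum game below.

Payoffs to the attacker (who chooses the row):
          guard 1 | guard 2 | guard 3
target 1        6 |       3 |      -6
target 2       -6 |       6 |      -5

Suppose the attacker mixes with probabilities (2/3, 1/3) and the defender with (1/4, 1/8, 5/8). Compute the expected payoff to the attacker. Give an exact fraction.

Against (1/4, 1/8, 5/8), each row's expected payoff is target 1: -15/8; target 2: -31/8.
Taking the (2/3, 1/3)-weighted average: (2/3)·(-15/8) + (1/3)·(-31/8) = -61/24.

-61/24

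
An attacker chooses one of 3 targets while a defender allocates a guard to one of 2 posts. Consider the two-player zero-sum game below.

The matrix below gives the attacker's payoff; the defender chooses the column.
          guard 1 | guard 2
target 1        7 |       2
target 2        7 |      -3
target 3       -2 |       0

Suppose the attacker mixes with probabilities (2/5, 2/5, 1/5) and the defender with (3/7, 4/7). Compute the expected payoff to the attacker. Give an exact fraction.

2

Against (3/7, 4/7), each row's expected payoff is target 1: 29/7; target 2: 9/7; target 3: -6/7.
Taking the (2/5, 2/5, 1/5)-weighted average: (2/5)·(29/7) + (2/5)·(9/7) + (1/5)·(-6/7) = 2.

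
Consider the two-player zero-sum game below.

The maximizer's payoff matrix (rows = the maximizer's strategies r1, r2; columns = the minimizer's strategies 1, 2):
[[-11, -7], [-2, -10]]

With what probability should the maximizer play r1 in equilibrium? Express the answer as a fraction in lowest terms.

Row minima are -11 and -10, so the maximizer's maximin is -10; column maxima are -2 and -7, so the minimizer's minimax is -7. These differ, so the equilibrium is in mixed strategies.
Let the maximizer play r1 with probability p. The minimizer is indifferent when −11p − 2(1−p) = −7p − 10(1−p), giving p = 2/3.

2/3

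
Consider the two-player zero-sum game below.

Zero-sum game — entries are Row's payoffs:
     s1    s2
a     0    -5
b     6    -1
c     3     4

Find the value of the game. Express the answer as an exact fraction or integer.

27/8

Row a is strictly dominated by row b, so Row never plays it.
The remaining 2×2 game on (b, c) × (s1, s2) has no saddle point. Let Row play b with probability p; indifference gives 6p + 3(1−p) = −p + 4(1−p), so p = 1/8.
Similarly Column's optimal q on s1 is 5/8, and the value is 6·(5/8) + (-1)·(3/8) = 27/8.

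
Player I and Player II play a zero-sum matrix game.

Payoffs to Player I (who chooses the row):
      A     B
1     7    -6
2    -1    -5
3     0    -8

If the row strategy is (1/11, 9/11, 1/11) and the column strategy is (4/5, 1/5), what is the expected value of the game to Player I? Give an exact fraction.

Against (4/5, 1/5), each row's expected payoff is 1: 22/5; 2: -9/5; 3: -8/5.
Taking the (1/11, 9/11, 1/11)-weighted average: (1/11)·(22/5) + (9/11)·(-9/5) + (1/11)·(-8/5) = -67/55.

-67/55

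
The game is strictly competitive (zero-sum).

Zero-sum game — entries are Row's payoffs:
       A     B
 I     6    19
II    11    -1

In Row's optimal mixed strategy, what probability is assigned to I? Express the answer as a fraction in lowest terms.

12/25

Row minima are 6 and -1, so Row's maximin is 6; column maxima are 11 and 19, so Column's minimax is 11. These differ, so the equilibrium is in mixed strategies.
Let Row play I with probability p. Column is indifferent when 6p + 11(1−p) = 19p − (1−p), giving p = 12/25.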